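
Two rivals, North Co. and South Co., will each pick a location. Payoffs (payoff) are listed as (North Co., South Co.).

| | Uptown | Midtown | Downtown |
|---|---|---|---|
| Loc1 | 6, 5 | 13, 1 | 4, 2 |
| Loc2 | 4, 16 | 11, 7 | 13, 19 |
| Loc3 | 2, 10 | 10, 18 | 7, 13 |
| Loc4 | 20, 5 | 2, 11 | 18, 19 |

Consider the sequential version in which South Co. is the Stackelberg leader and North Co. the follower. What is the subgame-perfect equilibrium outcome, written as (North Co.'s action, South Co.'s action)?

(Loc4, Downtown)

Solve by backward induction (South Co. leads).
- Uptown: BR = Loc4, leader payoff 5.
- Midtown: BR = Loc1, leader payoff 1.
- Downtown: BR = Loc4, leader payoff 19.
Among 5, 1, 19, the best is 19 at Downtown. Subgame-perfect outcome: (Loc4, Downtown) with payoffs (18, 19).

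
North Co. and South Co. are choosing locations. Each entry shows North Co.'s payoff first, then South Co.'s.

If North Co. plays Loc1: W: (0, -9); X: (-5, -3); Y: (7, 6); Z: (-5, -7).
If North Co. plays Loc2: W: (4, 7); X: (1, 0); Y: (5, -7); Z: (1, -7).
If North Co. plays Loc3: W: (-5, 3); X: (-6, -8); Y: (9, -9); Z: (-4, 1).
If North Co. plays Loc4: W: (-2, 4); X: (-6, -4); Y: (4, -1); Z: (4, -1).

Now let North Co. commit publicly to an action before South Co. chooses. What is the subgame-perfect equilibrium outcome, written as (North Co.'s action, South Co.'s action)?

Solve by backward induction (North Co. leads).
- Loc1: BR = Y, leader payoff 7.
- Loc2: BR = W, leader payoff 4.
- Loc3: BR = W, leader payoff -5.
- Loc4: BR = W, leader payoff -2.
North Co.'s induced payoffs are 7, 4, -5, -2, so North Co. commits to Loc1. Subgame-perfect outcome: (Loc1, Y) with payoffs (7, 6).

(Loc1, Y)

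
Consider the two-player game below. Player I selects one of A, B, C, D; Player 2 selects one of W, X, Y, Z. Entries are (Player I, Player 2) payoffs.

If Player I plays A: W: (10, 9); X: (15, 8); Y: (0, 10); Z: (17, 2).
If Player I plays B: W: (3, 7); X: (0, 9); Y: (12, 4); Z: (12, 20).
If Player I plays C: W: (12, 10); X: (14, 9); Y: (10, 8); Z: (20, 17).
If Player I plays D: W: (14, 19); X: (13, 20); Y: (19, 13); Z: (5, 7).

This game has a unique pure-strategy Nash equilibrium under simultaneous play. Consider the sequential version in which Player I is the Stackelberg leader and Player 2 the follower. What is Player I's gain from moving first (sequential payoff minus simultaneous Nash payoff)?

0

Backward induction with Player I moving first.
- A → Player 2 plays Y (best of 9, 8, 10, 2); Player I gets 0.
- B → Player 2 plays Z (best of 7, 9, 4, 20); Player I gets 12.
- C → Player 2 plays Z (best of 10, 9, 8, 17); Player I gets 20.
- D → Player 2 plays X (best of 19, 20, 13, 7); Player I gets 13.
Maximizing over 0, 12, 20, 13, Player I chooses C. Subgame-perfect outcome: (C, Z) with payoffs (20, 17).
Now find the simultaneous Nash equilibrium.
Player I's best replies: W→D; X→A; Y→D; Z→C.
Player 2's best replies: A→Y; B→Z; C→Z; D→X.
The unique mutual best reply is (C, Z), giving (20, 17).
Player I's commitment gain: 20 − 20 = 0.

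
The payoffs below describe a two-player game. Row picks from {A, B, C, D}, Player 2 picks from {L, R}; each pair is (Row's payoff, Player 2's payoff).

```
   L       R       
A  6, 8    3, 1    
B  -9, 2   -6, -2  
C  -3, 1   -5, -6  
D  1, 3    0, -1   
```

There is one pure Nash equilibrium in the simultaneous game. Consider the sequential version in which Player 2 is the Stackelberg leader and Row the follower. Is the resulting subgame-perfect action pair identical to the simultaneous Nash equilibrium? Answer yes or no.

Backward induction with Player 2 moving first.
- L → Row plays A (best of 6, -9, -3, 1); Player 2 gets 8.
- R → Row plays A (best of 3, -6, -5, 0); Player 2 gets 1.
Maximizing over 8, 1, Player 2 chooses L. Subgame-perfect outcome: (A, L) with payoffs (6, 8).
Under simultaneous play:
Row's best replies: L→A; R→A.
Player 2's best replies: A→L; B→L; C→L; D→L.
Only (A, L) has each player best-responding; Nash payoffs (6, 8).
Sequential outcome (A, L) coincides with the Nash profile (A, L).

yes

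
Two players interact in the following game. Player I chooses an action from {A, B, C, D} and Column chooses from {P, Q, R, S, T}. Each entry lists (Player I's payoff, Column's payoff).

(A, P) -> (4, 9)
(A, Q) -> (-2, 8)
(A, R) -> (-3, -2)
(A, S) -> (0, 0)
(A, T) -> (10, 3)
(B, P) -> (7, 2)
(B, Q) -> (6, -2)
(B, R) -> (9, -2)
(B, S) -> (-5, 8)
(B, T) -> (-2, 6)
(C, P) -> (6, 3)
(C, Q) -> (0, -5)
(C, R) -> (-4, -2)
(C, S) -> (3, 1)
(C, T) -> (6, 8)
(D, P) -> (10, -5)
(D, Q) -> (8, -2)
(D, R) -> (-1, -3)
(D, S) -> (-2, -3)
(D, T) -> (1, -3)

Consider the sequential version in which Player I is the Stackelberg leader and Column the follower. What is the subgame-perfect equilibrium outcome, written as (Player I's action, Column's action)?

Solve by backward induction (Player I leads).
- A: BR = P, leader payoff 4.
- B: BR = S, leader payoff -5.
- C: BR = T, leader payoff 6.
- D: BR = Q, leader payoff 8.
Maximizing over 4, -5, 6, 8, Player I chooses D. Subgame-perfect outcome: (D, Q) with payoffs (8, -2).

(D, Q)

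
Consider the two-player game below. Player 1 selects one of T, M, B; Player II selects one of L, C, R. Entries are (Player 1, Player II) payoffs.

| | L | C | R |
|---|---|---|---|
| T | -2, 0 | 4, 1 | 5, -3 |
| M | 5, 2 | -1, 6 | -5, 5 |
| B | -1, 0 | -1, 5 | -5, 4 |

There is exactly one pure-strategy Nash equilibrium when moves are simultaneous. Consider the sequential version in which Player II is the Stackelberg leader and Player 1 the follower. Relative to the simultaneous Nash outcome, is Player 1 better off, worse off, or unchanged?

better off

Work backward from Player 1's decision.
- L: BR = M, leader payoff 2.
- C: BR = T, leader payoff 1.
- R: BR = T, leader payoff -3.
Player II's induced payoffs are 2, 1, -3, so Player II commits to L. Subgame-perfect outcome: (M, L) with payoffs (5, 2).
Under simultaneous play:
Player 1's best replies: L→M; C→T; R→T.
Player II's best replies: T→C; M→C; B→C.
The unique mutual best reply is (T, C), giving (4, 1).
Player 1 earns 5 sequentially versus 4 at the Nash outcome: better off.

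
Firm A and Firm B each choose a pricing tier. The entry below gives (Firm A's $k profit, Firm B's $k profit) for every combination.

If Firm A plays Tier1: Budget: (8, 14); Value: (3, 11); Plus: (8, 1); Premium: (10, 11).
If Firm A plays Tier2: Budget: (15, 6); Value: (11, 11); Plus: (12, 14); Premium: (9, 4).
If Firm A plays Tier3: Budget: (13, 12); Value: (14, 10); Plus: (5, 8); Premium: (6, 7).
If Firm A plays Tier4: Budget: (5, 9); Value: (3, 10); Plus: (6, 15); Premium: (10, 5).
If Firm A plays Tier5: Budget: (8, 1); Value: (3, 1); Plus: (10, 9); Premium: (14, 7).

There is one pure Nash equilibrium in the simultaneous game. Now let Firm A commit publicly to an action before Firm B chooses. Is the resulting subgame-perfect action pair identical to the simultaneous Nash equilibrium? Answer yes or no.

no

Firm B best-responds to each possible Firm A move:
- Tier1: Firm B compares 14, 11, 1, 11 and picks Budget; Firm A would get 8.
- Tier2: Firm B compares 6, 11, 14, 4 and picks Plus; Firm A would get 12.
- Tier3: Firm B compares 12, 10, 8, 7 and picks Budget; Firm A would get 13.
- Tier4: Firm B compares 9, 10, 15, 5 and picks Plus; Firm A would get 6.
- Tier5: Firm B compares 1, 1, 9, 7 and picks Plus; Firm A would get 10.
Among 8, 12, 13, 6, 10, the best is 13 at Tier3. Subgame-perfect outcome: (Tier3, Budget) with payoffs (13, 12).
Now find the simultaneous Nash equilibrium.
Firm A's best replies: Budget→Tier2; Value→Tier3; Plus→Tier2; Premium→Tier5.
Firm B's best replies: Tier1→Budget; Tier2→Plus; Tier3→Budget; Tier4→Plus; Tier5→Plus.
The unique mutual best reply is (Tier2, Plus), giving (12, 14).
Sequential outcome (Tier3, Budget) differs from the Nash profile (Tier2, Plus).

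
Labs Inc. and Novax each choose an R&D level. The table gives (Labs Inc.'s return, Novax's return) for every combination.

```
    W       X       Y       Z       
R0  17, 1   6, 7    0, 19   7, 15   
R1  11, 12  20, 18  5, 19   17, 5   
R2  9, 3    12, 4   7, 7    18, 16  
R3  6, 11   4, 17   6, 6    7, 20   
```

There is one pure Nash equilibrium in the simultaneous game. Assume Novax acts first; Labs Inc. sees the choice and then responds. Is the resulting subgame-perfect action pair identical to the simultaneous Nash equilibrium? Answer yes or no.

no

Solve by backward induction (Novax leads).
- W: BR = R0, leader payoff 1.
- X: BR = R1, leader payoff 18.
- Y: BR = R2, leader payoff 7.
- Z: BR = R2, leader payoff 16.
Among 1, 18, 7, 16, the best is 18 at X. Subgame-perfect outcome: (R1, X) with payoffs (20, 18).
Under simultaneous play:
Labs Inc.'s best replies: W→R0; X→R1; Y→R2; Z→R2.
Novax's best replies: R0→Y; R1→Y; R2→Z; R3→Z.
The unique mutual best reply is (R2, Z), giving (18, 16).
Sequential outcome (R1, X) differs from the Nash profile (R2, Z).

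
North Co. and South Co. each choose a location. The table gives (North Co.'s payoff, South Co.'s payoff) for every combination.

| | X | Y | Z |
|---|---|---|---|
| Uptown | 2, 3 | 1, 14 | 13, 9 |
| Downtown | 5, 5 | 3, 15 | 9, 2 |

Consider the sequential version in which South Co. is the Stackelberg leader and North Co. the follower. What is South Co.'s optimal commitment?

Y

Solve by backward induction (South Co. leads).
- X → North Co. plays Downtown (best of 2, 5); South Co. gets 5.
- Y → North Co. plays Downtown (best of 1, 3); South Co. gets 15.
- Z → North Co. plays Uptown (best of 13, 9); South Co. gets 9.
Among 5, 15, 9, the best is 15 at Y. Subgame-perfect outcome: (Downtown, Y) with payoffs (3, 15).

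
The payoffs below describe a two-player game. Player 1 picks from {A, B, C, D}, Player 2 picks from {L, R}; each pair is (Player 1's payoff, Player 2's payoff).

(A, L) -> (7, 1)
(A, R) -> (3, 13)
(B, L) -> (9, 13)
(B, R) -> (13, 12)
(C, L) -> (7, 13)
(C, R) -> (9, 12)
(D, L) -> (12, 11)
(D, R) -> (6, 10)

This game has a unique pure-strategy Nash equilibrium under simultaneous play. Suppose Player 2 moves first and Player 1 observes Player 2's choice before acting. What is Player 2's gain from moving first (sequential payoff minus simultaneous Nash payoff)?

Player 1 best-responds to each possible Player 2 move:
- L: Player 1 compares 7, 9, 7, 12 and picks D; Player 2 would get 11.
- R: Player 1 compares 3, 13, 9, 6 and picks B; Player 2 would get 12.
Among 11, 12, the best is 12 at R. Subgame-perfect outcome: (B, R) with payoffs (13, 12).
Under simultaneous play:
Player 1's best replies: L→D; R→B.
Player 2's best replies: A→R; B→L; C→L; D→L.
The unique mutual best reply is (D, L), giving (12, 11).
Player 2's commitment gain: 12 − 11 = 1.

1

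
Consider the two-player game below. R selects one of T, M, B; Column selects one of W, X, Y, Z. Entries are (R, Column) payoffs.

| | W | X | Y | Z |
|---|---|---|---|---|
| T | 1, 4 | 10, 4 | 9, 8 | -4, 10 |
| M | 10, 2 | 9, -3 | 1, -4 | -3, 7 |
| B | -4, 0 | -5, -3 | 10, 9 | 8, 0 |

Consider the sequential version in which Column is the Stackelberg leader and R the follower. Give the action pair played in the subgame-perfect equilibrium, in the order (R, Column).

Backward induction with Column moving first.
- W: R compares 1, 10, -4 and picks M; Column would get 2.
- X: R compares 10, 9, -5 and picks T; Column would get 4.
- Y: R compares 9, 1, 10 and picks B; Column would get 9.
- Z: R compares -4, -3, 8 and picks B; Column would get 0.
Maximizing over 2, 4, 9, 0, Column chooses Y. Subgame-perfect outcome: (B, Y) with payoffs (10, 9).

(B, Y)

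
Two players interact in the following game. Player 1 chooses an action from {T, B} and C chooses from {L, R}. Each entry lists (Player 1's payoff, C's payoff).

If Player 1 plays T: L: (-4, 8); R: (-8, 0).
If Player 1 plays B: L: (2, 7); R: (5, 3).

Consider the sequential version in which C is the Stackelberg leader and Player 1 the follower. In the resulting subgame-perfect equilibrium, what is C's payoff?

7

Backward induction with C moving first.
- L → Player 1 plays B (best of -4, 2); C gets 7.
- R → Player 1 plays B (best of -8, 5); C gets 3.
Maximizing over 7, 3, C chooses L. Subgame-perfect outcome: (B, L) with payoffs (2, 7).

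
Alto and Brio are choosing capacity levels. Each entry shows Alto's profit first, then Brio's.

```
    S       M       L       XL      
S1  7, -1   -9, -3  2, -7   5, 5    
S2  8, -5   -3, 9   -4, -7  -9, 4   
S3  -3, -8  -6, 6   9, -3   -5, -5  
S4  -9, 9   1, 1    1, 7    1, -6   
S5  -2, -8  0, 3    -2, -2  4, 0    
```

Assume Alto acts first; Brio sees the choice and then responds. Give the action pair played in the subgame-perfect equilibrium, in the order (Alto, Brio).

(S1, XL)

Brio best-responds to each possible Alto move:
- S1: Brio compares -1, -3, -7, 5 and picks XL; Alto would get 5.
- S2: Brio compares -5, 9, -7, 4 and picks M; Alto would get -3.
- S3: Brio compares -8, 6, -3, -5 and picks M; Alto would get -6.
- S4: Brio compares 9, 1, 7, -6 and picks S; Alto would get -9.
- S5: Brio compares -8, 3, -2, 0 and picks M; Alto would get 0.
Maximizing over 5, -3, -6, -9, 0, Alto chooses S1. Subgame-perfect outcome: (S1, XL) with payoffs (5, 5).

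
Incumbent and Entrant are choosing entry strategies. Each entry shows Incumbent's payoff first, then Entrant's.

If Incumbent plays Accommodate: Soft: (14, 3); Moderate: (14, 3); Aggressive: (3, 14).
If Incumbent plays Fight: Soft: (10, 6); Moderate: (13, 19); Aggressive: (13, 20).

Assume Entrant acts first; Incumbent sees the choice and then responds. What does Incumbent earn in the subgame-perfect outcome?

Backward induction with Entrant moving first.
- Soft → Incumbent plays Accommodate (best of 14, 10); Entrant gets 3.
- Moderate → Incumbent plays Accommodate (best of 14, 13); Entrant gets 3.
- Aggressive → Incumbent plays Fight (best of 3, 13); Entrant gets 20.
Entrant's induced payoffs are 3, 3, 20, so Entrant commits to Aggressive. Subgame-perfect outcome: (Fight, Aggressive) with payoffs (13, 20).

13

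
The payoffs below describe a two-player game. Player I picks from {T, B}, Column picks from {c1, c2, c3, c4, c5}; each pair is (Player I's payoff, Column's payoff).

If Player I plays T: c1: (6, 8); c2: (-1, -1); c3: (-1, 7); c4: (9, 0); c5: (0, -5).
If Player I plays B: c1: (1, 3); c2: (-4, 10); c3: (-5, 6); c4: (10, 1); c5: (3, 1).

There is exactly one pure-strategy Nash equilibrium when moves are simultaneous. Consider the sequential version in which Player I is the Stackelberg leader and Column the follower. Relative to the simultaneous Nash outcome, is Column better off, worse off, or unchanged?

unchanged

Solve by backward induction (Player I leads).
- T: BR = c1, leader payoff 6.
- B: BR = c2, leader payoff -4.
Maximizing over 6, -4, Player I chooses T. Subgame-perfect outcome: (T, c1) with payoffs (6, 8).
For the simultaneous game, intersect best replies.
Player I's best replies: c1→T; c2→T; c3→T; c4→B; c5→B.
Column's best replies: T→c1; B→c2.
The unique mutual best reply is (T, c1), giving (6, 8).
Column earns 8 sequentially versus 8 at the Nash outcome: unchanged.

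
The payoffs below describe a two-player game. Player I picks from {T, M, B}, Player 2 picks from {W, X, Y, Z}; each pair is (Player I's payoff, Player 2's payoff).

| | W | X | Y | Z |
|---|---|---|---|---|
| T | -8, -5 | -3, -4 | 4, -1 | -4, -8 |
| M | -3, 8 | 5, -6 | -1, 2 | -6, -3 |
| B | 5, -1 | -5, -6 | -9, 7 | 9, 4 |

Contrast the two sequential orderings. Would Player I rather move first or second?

If Player I leads: Player 2's best replies are T→Y, M→W, B→Y; Player I's induced payoffs 4, -3, -9; outcome (T, Y), payoffs (4, -1).
If Player 2 leads: Player I's best replies are W→B, X→M, Y→T, Z→B; Player 2's induced payoffs -1, -6, -1, 4; outcome (B, Z), payoffs (9, 4).
Player I gets 4 moving first and 9 moving second, so Player I prefers to move second.

second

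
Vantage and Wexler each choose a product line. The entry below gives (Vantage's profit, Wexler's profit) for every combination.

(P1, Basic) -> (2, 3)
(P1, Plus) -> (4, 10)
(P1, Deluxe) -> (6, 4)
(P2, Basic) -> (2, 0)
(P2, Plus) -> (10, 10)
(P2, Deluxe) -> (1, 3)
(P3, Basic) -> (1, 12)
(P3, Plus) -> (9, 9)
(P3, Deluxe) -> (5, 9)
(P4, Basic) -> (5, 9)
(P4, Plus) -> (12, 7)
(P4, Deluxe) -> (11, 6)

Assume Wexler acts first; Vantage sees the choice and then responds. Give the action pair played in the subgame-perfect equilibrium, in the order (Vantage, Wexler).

(P4, Basic)

Work backward from Vantage's decision.
- Basic: BR = P4, leader payoff 9.
- Plus: BR = P4, leader payoff 7.
- Deluxe: BR = P4, leader payoff 6.
Maximizing over 9, 7, 6, Wexler chooses Basic. Subgame-perfect outcome: (P4, Basic) with payoffs (5, 9).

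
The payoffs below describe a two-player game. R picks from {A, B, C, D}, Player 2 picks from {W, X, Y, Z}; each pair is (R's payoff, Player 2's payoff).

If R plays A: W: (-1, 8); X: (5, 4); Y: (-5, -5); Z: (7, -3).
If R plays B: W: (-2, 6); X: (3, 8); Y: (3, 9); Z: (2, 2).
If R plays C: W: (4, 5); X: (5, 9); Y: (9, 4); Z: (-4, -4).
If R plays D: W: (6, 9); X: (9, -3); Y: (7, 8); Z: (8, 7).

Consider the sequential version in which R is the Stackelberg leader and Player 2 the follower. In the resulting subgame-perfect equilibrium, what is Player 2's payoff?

9

Player 2 best-responds to each possible R move:
- A: BR = W, leader payoff -1.
- B: BR = Y, leader payoff 3.
- C: BR = X, leader payoff 5.
- D: BR = W, leader payoff 6.
Maximizing over -1, 3, 5, 6, R chooses D. Subgame-perfect outcome: (D, W) with payoffs (6, 9).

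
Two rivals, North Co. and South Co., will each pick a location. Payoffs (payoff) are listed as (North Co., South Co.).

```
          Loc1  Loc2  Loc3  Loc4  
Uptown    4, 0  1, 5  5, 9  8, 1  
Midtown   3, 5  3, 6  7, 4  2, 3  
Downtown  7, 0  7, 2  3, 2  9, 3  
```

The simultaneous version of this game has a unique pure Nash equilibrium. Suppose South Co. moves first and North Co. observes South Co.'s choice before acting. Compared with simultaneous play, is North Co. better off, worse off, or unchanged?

North Co. best-responds to each possible South Co. move:
- Loc1 → North Co. plays Downtown (best of 4, 3, 7); South Co. gets 0.
- Loc2 → North Co. plays Downtown (best of 1, 3, 7); South Co. gets 2.
- Loc3 → North Co. plays Midtown (best of 5, 7, 3); South Co. gets 4.
- Loc4 → North Co. plays Downtown (best of 8, 2, 9); South Co. gets 3.
Among 0, 2, 4, 3, the best is 4 at Loc3. Subgame-perfect outcome: (Midtown, Loc3) with payoffs (7, 4).
Now find the simultaneous Nash equilibrium.
North Co.'s best replies: Loc1→Downtown; Loc2→Downtown; Loc3→Midtown; Loc4→Downtown.
South Co.'s best replies: Uptown→Loc3; Midtown→Loc2; Downtown→Loc4.
The unique mutual best reply is (Downtown, Loc4), giving (9, 3).
North Co. earns 7 sequentially versus 9 at the Nash outcome: worse off.

worse off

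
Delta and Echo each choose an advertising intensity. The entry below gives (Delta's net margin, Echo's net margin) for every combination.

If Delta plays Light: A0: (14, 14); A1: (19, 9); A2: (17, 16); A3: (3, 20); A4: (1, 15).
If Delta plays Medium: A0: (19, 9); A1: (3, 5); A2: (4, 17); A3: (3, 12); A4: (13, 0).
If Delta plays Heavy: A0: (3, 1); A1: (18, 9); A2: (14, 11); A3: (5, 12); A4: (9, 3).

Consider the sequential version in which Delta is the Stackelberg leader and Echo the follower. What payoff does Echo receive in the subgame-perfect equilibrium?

Echo best-responds to each possible Delta move:
- Light: BR = A3, leader payoff 3.
- Medium: BR = A2, leader payoff 4.
- Heavy: BR = A3, leader payoff 5.
Maximizing over 3, 4, 5, Delta chooses Heavy. Subgame-perfect outcome: (Heavy, A3) with payoffs (5, 12).

12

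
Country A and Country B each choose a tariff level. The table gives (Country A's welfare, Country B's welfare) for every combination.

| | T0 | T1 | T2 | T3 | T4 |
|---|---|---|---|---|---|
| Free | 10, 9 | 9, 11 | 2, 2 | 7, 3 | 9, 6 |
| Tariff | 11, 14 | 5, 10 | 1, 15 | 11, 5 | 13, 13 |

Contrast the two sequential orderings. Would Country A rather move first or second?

second

If Country A leads: Country B's best replies are Free→T1, Tariff→T2; Country A's induced payoffs 9, 1; outcome (Free, T1), payoffs (9, 11).
If Country B leads: Country A's best replies are T0→Tariff, T1→Free, T2→Free, T3→Tariff, T4→Tariff; Country B's induced payoffs 14, 11, 2, 5, 13; outcome (Tariff, T0), payoffs (11, 14).
Country A gets 9 moving first and 11 moving second, so Country A prefers to move second.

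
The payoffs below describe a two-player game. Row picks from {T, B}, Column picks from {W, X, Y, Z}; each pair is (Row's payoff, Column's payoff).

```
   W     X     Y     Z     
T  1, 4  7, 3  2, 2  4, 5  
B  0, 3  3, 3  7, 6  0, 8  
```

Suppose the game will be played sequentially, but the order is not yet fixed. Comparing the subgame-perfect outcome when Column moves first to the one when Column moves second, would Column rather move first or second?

first

If Row leads: Column's best replies are T→Z, B→Z; Row's induced payoffs 4, 0; outcome (T, Z), payoffs (4, 5).
If Column leads: Row's best replies are W→T, X→T, Y→B, Z→T; Column's induced payoffs 4, 3, 6, 5; outcome (B, Y), payoffs (7, 6).
Column gets 6 moving first and 5 moving second, so Column prefers to move first.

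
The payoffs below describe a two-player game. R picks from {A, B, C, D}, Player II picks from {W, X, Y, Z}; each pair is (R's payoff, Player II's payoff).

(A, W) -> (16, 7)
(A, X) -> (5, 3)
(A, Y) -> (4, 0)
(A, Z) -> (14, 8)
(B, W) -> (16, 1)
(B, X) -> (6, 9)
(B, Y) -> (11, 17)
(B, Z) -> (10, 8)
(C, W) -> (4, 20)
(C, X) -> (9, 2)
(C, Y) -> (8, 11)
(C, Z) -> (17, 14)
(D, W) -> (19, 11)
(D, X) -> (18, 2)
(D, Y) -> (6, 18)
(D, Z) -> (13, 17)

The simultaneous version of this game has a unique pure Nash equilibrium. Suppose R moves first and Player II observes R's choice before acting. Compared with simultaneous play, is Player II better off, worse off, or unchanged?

Work backward from Player II's decision.
- A → Player II plays Z (best of 7, 3, 0, 8); R gets 14.
- B → Player II plays Y (best of 1, 9, 17, 8); R gets 11.
- C → Player II plays W (best of 20, 2, 11, 14); R gets 4.
- D → Player II plays Y (best of 11, 2, 18, 17); R gets 6.
Among 14, 11, 4, 6, the best is 14 at A. Subgame-perfect outcome: (A, Z) with payoffs (14, 8).
Under simultaneous play:
R's best replies: W→D; X→D; Y→B; Z→C.
Player II's best replies: A→Z; B→Y; C→W; D→Y.
The unique mutual best reply is (B, Y), giving (11, 17).
Player II earns 8 sequentially versus 17 at the Nash outcome: worse off.

worse off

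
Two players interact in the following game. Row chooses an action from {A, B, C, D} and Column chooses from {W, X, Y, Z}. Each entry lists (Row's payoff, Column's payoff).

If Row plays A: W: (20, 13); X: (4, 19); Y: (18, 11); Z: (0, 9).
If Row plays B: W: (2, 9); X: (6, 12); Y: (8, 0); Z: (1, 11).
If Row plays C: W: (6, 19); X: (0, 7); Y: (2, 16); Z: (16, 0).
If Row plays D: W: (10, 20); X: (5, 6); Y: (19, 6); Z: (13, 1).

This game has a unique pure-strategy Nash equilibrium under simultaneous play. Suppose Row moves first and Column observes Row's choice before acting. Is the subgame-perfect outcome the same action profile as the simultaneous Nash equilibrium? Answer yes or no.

no

Column best-responds to each possible Row move:
- A: Column compares 13, 19, 11, 9 and picks X; Row would get 4.
- B: Column compares 9, 12, 0, 11 and picks X; Row would get 6.
- C: Column compares 19, 7, 16, 0 and picks W; Row would get 6.
- D: Column compares 20, 6, 6, 1 and picks W; Row would get 10.
Among 4, 6, 6, 10, the best is 10 at D. Subgame-perfect outcome: (D, W) with payoffs (10, 20).
For the simultaneous game, intersect best replies.
Row's best replies: W→A; X→B; Y→D; Z→C.
Column's best replies: A→X; B→X; C→W; D→W.
Only (B, X) has each player best-responding; Nash payoffs (6, 12).
Sequential outcome (D, W) differs from the Nash profile (B, X).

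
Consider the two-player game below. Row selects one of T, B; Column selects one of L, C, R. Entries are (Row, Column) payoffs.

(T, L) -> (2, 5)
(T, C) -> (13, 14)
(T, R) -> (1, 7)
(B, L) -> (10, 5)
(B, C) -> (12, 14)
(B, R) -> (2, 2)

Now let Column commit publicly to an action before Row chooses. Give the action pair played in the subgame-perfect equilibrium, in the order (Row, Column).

(T, C)

Work backward from Row's decision.
- L: Row compares 2, 10 and picks B; Column would get 5.
- C: Row compares 13, 12 and picks T; Column would get 14.
- R: Row compares 1, 2 and picks B; Column would get 2.
Maximizing over 5, 14, 2, Column chooses C. Subgame-perfect outcome: (T, C) with payoffs (13, 14).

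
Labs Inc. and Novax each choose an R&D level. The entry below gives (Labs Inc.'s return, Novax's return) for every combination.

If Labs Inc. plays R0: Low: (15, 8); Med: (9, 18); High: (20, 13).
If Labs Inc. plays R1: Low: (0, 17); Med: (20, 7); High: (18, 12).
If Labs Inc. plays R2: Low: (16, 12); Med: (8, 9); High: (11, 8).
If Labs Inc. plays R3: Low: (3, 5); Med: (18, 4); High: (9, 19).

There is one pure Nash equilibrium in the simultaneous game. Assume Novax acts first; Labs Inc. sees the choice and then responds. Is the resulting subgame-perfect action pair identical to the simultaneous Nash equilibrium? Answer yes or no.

Work backward from Labs Inc.'s decision.
- Low: Labs Inc. compares 15, 0, 16, 3 and picks R2; Novax would get 12.
- Med: Labs Inc. compares 9, 20, 8, 18 and picks R1; Novax would get 7.
- High: Labs Inc. compares 20, 18, 11, 9 and picks R0; Novax would get 13.
Maximizing over 12, 7, 13, Novax chooses High. Subgame-perfect outcome: (R0, High) with payoffs (20, 13).
Now find the simultaneous Nash equilibrium.
Labs Inc.'s best replies: Low→R2; Med→R1; High→R0.
Novax's best replies: R0→Med; R1→Low; R2→Low; R3→High.
The unique mutual best reply is (R2, Low), giving (16, 12).
Sequential outcome (R0, High) differs from the Nash profile (R2, Low).

no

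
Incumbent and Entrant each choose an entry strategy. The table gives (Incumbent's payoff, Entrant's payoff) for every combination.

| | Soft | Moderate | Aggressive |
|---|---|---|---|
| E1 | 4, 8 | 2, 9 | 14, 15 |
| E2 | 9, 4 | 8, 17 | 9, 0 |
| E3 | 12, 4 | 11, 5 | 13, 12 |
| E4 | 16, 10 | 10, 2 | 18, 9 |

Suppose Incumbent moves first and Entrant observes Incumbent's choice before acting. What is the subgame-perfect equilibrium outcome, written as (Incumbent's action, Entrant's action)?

Solve by backward induction (Incumbent leads).
- E1: Entrant compares 8, 9, 15 and picks Aggressive; Incumbent would get 14.
- E2: Entrant compares 4, 17, 0 and picks Moderate; Incumbent would get 8.
- E3: Entrant compares 4, 5, 12 and picks Aggressive; Incumbent would get 13.
- E4: Entrant compares 10, 2, 9 and picks Soft; Incumbent would get 16.
Incumbent's induced payoffs are 14, 8, 13, 16, so Incumbent commits to E4. Subgame-perfect outcome: (E4, Soft) with payoffs (16, 10).

(E4, Soft)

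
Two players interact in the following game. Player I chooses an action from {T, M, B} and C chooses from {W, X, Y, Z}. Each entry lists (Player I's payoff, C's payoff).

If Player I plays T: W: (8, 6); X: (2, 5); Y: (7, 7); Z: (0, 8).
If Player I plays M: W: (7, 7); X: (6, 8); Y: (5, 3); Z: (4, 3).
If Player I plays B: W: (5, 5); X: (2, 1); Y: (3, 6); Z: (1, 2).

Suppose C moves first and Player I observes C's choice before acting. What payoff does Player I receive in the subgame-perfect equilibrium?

6

Solve by backward induction (C leads).
- W: Player I compares 8, 7, 5 and picks T; C would get 6.
- X: Player I compares 2, 6, 2 and picks M; C would get 8.
- Y: Player I compares 7, 5, 3 and picks T; C would get 7.
- Z: Player I compares 0, 4, 1 and picks M; C would get 3.
Maximizing over 6, 8, 7, 3, C chooses X. Subgame-perfect outcome: (M, X) with payoffs (6, 8).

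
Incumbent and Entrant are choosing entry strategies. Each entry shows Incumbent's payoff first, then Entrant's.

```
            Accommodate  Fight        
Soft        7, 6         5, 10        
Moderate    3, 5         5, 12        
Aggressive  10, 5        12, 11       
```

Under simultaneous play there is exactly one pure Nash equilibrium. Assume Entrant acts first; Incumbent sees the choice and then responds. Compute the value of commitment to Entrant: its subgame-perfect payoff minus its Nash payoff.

Solve by backward induction (Entrant leads).
- Accommodate → Incumbent plays Aggressive (best of 7, 3, 10); Entrant gets 5.
- Fight → Incumbent plays Aggressive (best of 5, 5, 12); Entrant gets 11.
Among 5, 11, the best is 11 at Fight. Subgame-perfect outcome: (Aggressive, Fight) with payoffs (12, 11).
Now find the simultaneous Nash equilibrium.
Incumbent's best replies: Accommodate→Aggressive; Fight→Aggressive.
Entrant's best replies: Soft→Fight; Moderate→Fight; Aggressive→Fight.
The unique mutual best reply is (Aggressive, Fight), giving (12, 11).
Entrant's commitment gain: 11 − 11 = 0.

0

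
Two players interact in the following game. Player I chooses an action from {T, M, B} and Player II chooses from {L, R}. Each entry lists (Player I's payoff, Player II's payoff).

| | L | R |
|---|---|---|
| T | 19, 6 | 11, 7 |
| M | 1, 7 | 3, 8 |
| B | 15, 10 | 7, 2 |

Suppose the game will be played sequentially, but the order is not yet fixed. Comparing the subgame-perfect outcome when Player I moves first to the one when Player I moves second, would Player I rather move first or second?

If Player I leads: Player II's best replies are T→R, M→R, B→L; Player I's induced payoffs 11, 3, 15; outcome (B, L), payoffs (15, 10).
If Player II leads: Player I's best replies are L→T, R→T; Player II's induced payoffs 6, 7; outcome (T, R), payoffs (11, 7).
Player I gets 15 moving first and 11 moving second, so Player I prefers to move first.

first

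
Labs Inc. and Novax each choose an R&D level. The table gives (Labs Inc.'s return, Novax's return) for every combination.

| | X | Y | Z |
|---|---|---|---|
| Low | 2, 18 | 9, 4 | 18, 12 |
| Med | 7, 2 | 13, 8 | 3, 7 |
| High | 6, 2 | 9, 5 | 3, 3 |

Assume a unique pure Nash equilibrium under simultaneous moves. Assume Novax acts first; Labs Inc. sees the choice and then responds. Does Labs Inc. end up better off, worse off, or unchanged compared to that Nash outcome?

better off

Backward induction with Novax moving first.
- X: BR = Med, leader payoff 2.
- Y: BR = Med, leader payoff 8.
- Z: BR = Low, leader payoff 12.
Among 2, 8, 12, the best is 12 at Z. Subgame-perfect outcome: (Low, Z) with payoffs (18, 12).
Under simultaneous play:
Labs Inc.'s best replies: X→Med; Y→Med; Z→Low.
Novax's best replies: Low→X; Med→Y; High→Y.
Only (Med, Y) has each player best-responding; Nash payoffs (13, 8).
Labs Inc. earns 18 sequentially versus 13 at the Nash outcome: better off.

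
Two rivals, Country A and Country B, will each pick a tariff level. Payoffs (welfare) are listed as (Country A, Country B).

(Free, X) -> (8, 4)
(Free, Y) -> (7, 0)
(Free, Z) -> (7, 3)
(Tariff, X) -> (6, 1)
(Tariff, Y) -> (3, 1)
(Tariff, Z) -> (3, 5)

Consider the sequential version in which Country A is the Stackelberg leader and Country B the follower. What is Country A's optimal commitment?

Free

Work backward from Country B's decision.
- Free: Country B compares 4, 0, 3 and picks X; Country A would get 8.
- Tariff: Country B compares 1, 1, 5 and picks Z; Country A would get 3.
Country A's induced payoffs are 8, 3, so Country A commits to Free. Subgame-perfect outcome: (Free, X) with payoffs (8, 4).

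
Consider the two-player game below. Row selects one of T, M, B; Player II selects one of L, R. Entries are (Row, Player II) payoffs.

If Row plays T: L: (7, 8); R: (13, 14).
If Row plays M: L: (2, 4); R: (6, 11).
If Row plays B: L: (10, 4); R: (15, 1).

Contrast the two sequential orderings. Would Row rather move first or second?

If Row leads: Player II's best replies are T→R, M→R, B→L; Row's induced payoffs 13, 6, 10; outcome (T, R), payoffs (13, 14).
If Player II leads: Row's best replies are L→B, R→B; Player II's induced payoffs 4, 1; outcome (B, L), payoffs (10, 4).
Row gets 13 moving first and 10 moving second, so Row prefers to move first.

first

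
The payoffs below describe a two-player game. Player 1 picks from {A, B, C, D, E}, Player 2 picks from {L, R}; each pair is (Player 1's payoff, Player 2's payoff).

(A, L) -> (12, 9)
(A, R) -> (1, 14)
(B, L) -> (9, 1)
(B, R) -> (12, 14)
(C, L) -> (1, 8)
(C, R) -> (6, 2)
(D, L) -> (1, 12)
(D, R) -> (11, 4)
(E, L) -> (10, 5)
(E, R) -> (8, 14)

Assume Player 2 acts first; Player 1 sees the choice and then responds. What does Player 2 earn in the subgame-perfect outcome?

14

Solve by backward induction (Player 2 leads).
- L: Player 1 compares 12, 9, 1, 1, 10 and picks A; Player 2 would get 9.
- R: Player 1 compares 1, 12, 6, 11, 8 and picks B; Player 2 would get 14.
Player 2's induced payoffs are 9, 14, so Player 2 commits to R. Subgame-perfect outcome: (B, R) with payoffs (12, 14).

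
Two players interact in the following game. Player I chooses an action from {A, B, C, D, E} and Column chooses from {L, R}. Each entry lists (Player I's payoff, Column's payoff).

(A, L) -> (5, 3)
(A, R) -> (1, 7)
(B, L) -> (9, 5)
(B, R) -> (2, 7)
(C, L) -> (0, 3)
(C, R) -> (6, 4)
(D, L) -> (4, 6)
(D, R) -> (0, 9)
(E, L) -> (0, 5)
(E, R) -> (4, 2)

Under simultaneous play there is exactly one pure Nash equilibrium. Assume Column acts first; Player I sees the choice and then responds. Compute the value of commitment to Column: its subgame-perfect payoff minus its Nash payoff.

Solve by backward induction (Column leads).
- L: Player I compares 5, 9, 0, 4, 0 and picks B; Column would get 5.
- R: Player I compares 1, 2, 6, 0, 4 and picks C; Column would get 4.
Maximizing over 5, 4, Column chooses L. Subgame-perfect outcome: (B, L) with payoffs (9, 5).
For the simultaneous game, intersect best replies.
Player I's best replies: L→B; R→C.
Column's best replies: A→R; B→R; C→R; D→R; E→L.
The unique mutual best reply is (C, R), giving (6, 4).
Column's commitment gain: 5 − 4 = 1.

1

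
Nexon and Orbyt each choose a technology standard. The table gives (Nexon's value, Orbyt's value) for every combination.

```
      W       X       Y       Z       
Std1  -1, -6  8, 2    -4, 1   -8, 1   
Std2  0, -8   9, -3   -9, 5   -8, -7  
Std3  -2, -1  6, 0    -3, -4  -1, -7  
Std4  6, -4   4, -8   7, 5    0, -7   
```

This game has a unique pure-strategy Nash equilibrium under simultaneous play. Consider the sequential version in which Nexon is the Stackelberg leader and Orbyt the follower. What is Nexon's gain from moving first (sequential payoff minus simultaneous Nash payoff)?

1

Solve by backward induction (Nexon leads).
- Std1: BR = X, leader payoff 8.
- Std2: BR = Y, leader payoff -9.
- Std3: BR = X, leader payoff 6.
- Std4: BR = Y, leader payoff 7.
Nexon's induced payoffs are 8, -9, 6, 7, so Nexon commits to Std1. Subgame-perfect outcome: (Std1, X) with payoffs (8, 2).
Under simultaneous play:
Nexon's best replies: W→Std4; X→Std2; Y→Std4; Z→Std4.
Orbyt's best replies: Std1→X; Std2→Y; Std3→X; Std4→Y.
The unique mutual best reply is (Std4, Y), giving (7, 5).
Nexon's commitment gain: 8 − 7 = 1.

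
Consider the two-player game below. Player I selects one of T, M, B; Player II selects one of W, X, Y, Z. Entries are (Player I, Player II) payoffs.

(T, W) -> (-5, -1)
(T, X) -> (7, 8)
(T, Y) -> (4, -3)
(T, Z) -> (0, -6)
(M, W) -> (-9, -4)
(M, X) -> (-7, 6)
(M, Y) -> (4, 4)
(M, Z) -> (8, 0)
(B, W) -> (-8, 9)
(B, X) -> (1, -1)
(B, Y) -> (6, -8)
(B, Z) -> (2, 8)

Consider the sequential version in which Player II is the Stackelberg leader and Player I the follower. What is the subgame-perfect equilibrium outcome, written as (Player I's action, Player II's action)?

Solve by backward induction (Player II leads).
- W: BR = T, leader payoff -1.
- X: BR = T, leader payoff 8.
- Y: BR = B, leader payoff -8.
- Z: BR = M, leader payoff 0.
Player II's induced payoffs are -1, 8, -8, 0, so Player II commits to X. Subgame-perfect outcome: (T, X) with payoffs (7, 8).

(T, X)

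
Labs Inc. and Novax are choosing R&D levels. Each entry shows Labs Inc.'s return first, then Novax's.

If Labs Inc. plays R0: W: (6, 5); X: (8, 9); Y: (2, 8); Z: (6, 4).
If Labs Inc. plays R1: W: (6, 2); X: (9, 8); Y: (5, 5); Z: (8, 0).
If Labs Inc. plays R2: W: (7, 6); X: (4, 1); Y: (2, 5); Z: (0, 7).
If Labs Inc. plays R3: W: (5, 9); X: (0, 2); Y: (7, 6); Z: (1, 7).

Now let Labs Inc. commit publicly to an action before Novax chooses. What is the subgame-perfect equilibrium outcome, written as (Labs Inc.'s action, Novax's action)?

(R1, X)

Solve by backward induction (Labs Inc. leads).
- R0: Novax compares 5, 9, 8, 4 and picks X; Labs Inc. would get 8.
- R1: Novax compares 2, 8, 5, 0 and picks X; Labs Inc. would get 9.
- R2: Novax compares 6, 1, 5, 7 and picks Z; Labs Inc. would get 0.
- R3: Novax compares 9, 2, 6, 7 and picks W; Labs Inc. would get 5.
Maximizing over 8, 9, 0, 5, Labs Inc. chooses R1. Subgame-perfect outcome: (R1, X) with payoffs (9, 8).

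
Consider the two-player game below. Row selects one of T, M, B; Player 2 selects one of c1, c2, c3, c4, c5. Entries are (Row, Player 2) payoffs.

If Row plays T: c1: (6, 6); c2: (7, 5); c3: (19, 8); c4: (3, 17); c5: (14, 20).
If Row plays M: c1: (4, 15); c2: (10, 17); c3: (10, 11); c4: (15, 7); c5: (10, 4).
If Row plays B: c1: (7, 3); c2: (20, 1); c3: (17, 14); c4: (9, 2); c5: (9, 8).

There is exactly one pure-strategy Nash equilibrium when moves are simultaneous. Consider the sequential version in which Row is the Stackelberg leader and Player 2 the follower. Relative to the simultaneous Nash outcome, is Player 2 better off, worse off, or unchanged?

Backward induction with Row moving first.
- T: Player 2 compares 6, 5, 8, 17, 20 and picks c5; Row would get 14.
- M: Player 2 compares 15, 17, 11, 7, 4 and picks c2; Row would get 10.
- B: Player 2 compares 3, 1, 14, 2, 8 and picks c3; Row would get 17.
Row's induced payoffs are 14, 10, 17, so Row commits to B. Subgame-perfect outcome: (B, c3) with payoffs (17, 14).
For the simultaneous game, intersect best replies.
Row's best replies: c1→B; c2→B; c3→T; c4→M; c5→T.
Player 2's best replies: T→c5; M→c2; B→c3.
Only (T, c5) has each player best-responding; Nash payoffs (14, 20).
Player 2 earns 14 sequentially versus 20 at the Nash outcome: worse off.

worse off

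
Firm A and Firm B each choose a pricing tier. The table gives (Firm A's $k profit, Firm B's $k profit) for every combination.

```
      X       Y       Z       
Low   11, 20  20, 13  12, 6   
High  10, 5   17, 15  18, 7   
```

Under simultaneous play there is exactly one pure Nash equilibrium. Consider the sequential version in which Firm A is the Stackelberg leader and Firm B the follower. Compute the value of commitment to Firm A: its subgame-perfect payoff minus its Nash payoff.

6

Work backward from Firm B's decision.
- Low → Firm B plays X (best of 20, 13, 6); Firm A gets 11.
- High → Firm B plays Y (best of 5, 15, 7); Firm A gets 17.
Maximizing over 11, 17, Firm A chooses High. Subgame-perfect outcome: (High, Y) with payoffs (17, 15).
For the simultaneous game, intersect best replies.
Firm A's best replies: X→Low; Y→Low; Z→High.
Firm B's best replies: Low→X; High→Y.
The unique mutual best reply is (Low, X), giving (11, 20).
Firm A's commitment gain: 17 − 11 = 6.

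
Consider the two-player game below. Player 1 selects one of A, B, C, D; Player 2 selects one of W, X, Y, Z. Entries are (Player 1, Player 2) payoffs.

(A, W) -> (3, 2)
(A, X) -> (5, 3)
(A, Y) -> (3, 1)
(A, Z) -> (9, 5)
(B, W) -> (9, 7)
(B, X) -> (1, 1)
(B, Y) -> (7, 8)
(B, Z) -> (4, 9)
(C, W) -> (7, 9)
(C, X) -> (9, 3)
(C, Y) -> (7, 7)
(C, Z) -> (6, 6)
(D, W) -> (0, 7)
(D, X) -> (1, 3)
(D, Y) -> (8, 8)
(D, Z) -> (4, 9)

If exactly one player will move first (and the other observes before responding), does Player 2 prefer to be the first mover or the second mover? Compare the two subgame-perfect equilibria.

If Player 1 leads: Player 2's best replies are A→Z, B→Z, C→W, D→Z; Player 1's induced payoffs 9, 4, 7, 4; outcome (A, Z), payoffs (9, 5).
If Player 2 leads: Player 1's best replies are W→B, X→C, Y→D, Z→A; Player 2's induced payoffs 7, 3, 8, 5; outcome (D, Y), payoffs (8, 8).
Player 2 gets 8 moving first and 5 moving second, so Player 2 prefers to move first.

first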